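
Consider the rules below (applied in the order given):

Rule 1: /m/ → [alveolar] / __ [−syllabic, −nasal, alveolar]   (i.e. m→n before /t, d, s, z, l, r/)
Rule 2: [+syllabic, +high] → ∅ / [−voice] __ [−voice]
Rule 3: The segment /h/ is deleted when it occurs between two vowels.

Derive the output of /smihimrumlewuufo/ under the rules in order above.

smiinrunlewuufo

Rule 1 (nasal place assimilation): /m/ precedes the alveolar consonant /r/, so it assimilates in place to [n]. /m/ precedes the alveolar consonant /l/, so it assimilates in place to [n]. /smihimrumlewuufo/ → smihinrunlewuufo.
Rule 2 (high vowel syncope): no segment meets the environment; /smihinrunlewuufo/ is unchanged.
Rule 3 (intervocalic h-deletion): /h/ occurs between vowels /i/ and /i/, so it deletes. /smihinrunlewuufo/ → smiinrunlewuufo.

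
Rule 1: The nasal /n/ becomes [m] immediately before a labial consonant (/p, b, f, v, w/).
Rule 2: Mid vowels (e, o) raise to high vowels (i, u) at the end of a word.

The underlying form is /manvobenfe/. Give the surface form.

Rule 1 (nasal place assimilation): /n/ precedes the labial consonant /v/, so it assimilates in place to [m]. /n/ precedes the labial consonant /f/, so it assimilates in place to [m]. /manvobenfe/ → mamvobemfe.
Rule 2 (final vowel raising): /e/ is a mid vowel in word-final position, so it raises to [i]. /mamvobemfe/ → mamvobemfi.

mamvobemfi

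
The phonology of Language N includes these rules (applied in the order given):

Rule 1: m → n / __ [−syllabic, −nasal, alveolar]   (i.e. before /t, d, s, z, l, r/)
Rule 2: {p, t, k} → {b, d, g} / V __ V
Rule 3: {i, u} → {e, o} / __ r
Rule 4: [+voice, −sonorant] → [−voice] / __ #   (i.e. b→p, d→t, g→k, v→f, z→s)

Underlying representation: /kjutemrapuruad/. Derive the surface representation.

Rule 1 (nasal place assimilation): /m/ precedes the alveolar consonant /r/, so it assimilates in place to [n]. /kjutemrapuruad/ → kjutenrapuruad.
Rule 2 (intervocalic voicing): /t/ is a voiceless stop between vowels /u/ and /e/, so it voices to [d]. /p/ is a voiceless stop between vowels /a/ and /u/, so it voices to [b]. /kjutenrapuruad/ → kjudenraburuad.
Rule 3 (pre-rhotic lowering): /u/ is a high vowel immediately before /r/, so it lowers to [o]. /kjudenraburuad/ → kjudenraboruad.
Rule 4 (final devoicing): /d/ is a voiced obstruent in word-final position, so it devoices to [t]. /kjudenraboruad/ → kjudenraboruat.

kjudenraboruat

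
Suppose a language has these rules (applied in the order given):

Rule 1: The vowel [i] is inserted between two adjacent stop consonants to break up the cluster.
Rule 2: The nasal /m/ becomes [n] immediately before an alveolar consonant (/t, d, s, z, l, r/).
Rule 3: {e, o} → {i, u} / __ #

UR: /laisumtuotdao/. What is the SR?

Rule 1 (stop-cluster i-epenthesis): /t/ and /d/ form a stop–stop cluster, so [i] is inserted between them. /laisumtuotdao/ → laisumtuotidao.
Rule 2 (nasal place assimilation): /m/ precedes the alveolar consonant /t/, so it assimilates in place to [n]. /laisumtuotidao/ → laisuntuotidao.
Rule 3 (final vowel raising): /o/ is a mid vowel in word-final position, so it raises to [u]. /laisuntuotidao/ → laisuntuotidau.

laisuntuotidau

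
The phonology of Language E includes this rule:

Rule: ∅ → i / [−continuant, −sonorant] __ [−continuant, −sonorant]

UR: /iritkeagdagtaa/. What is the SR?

iritikeagidagitaa

/t/ and /k/ form a stop–stop cluster, so [i] is inserted between them.
/g/ and /d/ form a stop–stop cluster, so [i] is inserted between them.
/g/ and /t/ form a stop–stop cluster, so [i] is inserted between them.
Surface form: [iritikeagidagitaa].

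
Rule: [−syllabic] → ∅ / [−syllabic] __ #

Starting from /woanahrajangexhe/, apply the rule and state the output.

woanahrajangexhe

No segment of /woanahrajangexhe/ meets the structural description of the rule, so the form surfaces unchanged.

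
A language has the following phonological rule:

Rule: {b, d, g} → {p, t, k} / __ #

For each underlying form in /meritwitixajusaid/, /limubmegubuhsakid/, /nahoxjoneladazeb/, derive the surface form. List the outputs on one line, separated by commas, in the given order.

meritwitixajusait, limubmegubuhsakit, nahoxjoneladazep

/meritwitixajusaid/: /d/ is a voiced stop in word-final position, so it devoices to [t]. → [meritwitixajusait].
/limubmegubuhsakid/: /d/ is a voiced stop in word-final position, so it devoices to [t]. → [limubmegubuhsakit].
/nahoxjoneladazeb/: /b/ is a voiced stop in word-final position, so it devoices to [p]. → [nahoxjoneladazep].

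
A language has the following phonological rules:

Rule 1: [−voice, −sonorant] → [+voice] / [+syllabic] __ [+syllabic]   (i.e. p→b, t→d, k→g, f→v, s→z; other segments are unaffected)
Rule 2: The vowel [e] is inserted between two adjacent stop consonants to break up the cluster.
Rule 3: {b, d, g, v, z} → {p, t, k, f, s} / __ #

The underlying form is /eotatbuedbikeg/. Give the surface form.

eodatebuedebigek

Rule 1 (intervocalic voicing): /t/ is a voiceless obstruent between vowels /o/ and /a/, so it voices to [d]. /k/ is a voiceless obstruent between vowels /i/ and /e/, so it voices to [g]. /eotatbuedbikeg/ → eodatbuedbigeg.
Rule 2 (stop-cluster e-epenthesis): /t/ and /b/ form a stop–stop cluster, so [e] is inserted between them. /d/ and /b/ form a stop–stop cluster, so [e] is inserted between them. /eodatbuedbigeg/ → eodatebuedebigeg.
Rule 3 (final devoicing): /g/ is a voiced obstruent in word-final position, so it devoices to [k]. /eodatebuedebigeg/ → eodatebuedebigek.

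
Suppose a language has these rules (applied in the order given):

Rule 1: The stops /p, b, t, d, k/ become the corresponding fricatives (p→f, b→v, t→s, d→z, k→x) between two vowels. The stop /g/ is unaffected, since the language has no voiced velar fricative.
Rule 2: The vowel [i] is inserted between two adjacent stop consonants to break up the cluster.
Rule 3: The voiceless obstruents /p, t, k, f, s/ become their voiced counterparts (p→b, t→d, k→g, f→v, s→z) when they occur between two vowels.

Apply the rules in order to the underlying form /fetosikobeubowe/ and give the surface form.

Rule 1 (intervocalic spirantization): /t/ is a stop between vowels /e/ and /o/, so it spirantizes to the fricative [s]. /k/ is a stop between vowels /i/ and /o/, so it spirantizes to the fricative [x]. /b/ is a stop between vowels /o/ and /e/, so it spirantizes to the fricative [v]. /b/ is a stop between vowels /u/ and /o/, so it spirantizes to the fricative [v]. /fetosikobeubowe/ → fesosixoveuvowe.
Rule 2 (stop-cluster i-epenthesis): no segment meets the environment; /fesosixoveuvowe/ is unchanged.
Rule 3 (intervocalic voicing): /s/ is a voiceless obstruent between vowels /e/ and /o/, so it voices to [z]. /s/ is a voiceless obstruent between vowels /o/ and /i/, so it voices to [z]. /fesosixoveuvowe/ → fezozixoveuvowe.

fezozixoveuvowe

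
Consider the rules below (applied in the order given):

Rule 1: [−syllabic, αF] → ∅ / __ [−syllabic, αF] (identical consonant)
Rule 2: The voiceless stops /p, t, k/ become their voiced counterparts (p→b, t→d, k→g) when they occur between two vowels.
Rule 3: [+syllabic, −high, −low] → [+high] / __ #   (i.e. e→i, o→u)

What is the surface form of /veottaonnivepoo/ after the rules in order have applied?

veodaonivebou

Rule 1 (degemination): /tt/ is a geminate; the first /t/ deletes. /nn/ is a geminate; the first /n/ deletes. /veottaonnivepoo/ → veotaonivepoo.
Rule 2 (intervocalic voicing): /t/ is a voiceless stop between vowels /o/ and /a/, so it voices to [d]. /p/ is a voiceless stop between vowels /e/ and /o/, so it voices to [b]. /veotaonivepoo/ → veodaoniveboo.
Rule 3 (final vowel raising): /o/ is a mid vowel in word-final position, so it raises to [u]. /veodaoniveboo/ → veodaonivebou.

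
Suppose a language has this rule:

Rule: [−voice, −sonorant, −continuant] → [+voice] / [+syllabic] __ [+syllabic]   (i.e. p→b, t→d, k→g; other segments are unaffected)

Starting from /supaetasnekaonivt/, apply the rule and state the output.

/p/ is a voiceless stop between vowels /u/ and /a/, so it voices to [b].
/t/ is a voiceless stop between vowels /e/ and /a/, so it voices to [d].
/k/ is a voiceless stop between vowels /e/ and /a/, so it voices to [g].
The other instance of /t/ does not occur in the required environment and remains unchanged.
Surface form: [subaedasnegaonivt].

subaedasnegaonivt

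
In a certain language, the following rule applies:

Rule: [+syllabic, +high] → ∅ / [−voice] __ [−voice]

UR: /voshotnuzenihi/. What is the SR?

voshotnuzenihi

No segment of /voshotnuzenihi/ meets the structural description of the rule, so the form surfaces unchanged.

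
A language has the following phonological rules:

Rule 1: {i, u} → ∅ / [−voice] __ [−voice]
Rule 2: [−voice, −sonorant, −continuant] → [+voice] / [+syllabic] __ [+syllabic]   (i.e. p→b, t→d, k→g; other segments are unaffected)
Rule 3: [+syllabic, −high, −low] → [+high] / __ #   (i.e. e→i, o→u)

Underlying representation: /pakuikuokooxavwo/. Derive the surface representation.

Rule 1 (high vowel syncope): no segment meets the environment; /pakuikuokooxavwo/ is unchanged.
Rule 2 (intervocalic voicing): /k/ is a voiceless stop between vowels /a/ and /u/, so it voices to [g]. /k/ is a voiceless stop between vowels /i/ and /u/, so it voices to [g]. /k/ is a voiceless stop between vowels /o/ and /o/, so it voices to [g]. /pakuikuokooxavwo/ → paguiguogooxavwo.
Rule 3 (final vowel raising): /o/ is a mid vowel in word-final position, so it raises to [u]. /paguiguogooxavwo/ → paguiguogooxavwu.

paguiguogooxavwu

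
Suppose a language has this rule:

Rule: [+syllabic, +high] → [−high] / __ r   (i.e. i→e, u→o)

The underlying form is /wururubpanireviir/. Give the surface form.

wororubpanerevier

Scanning /wururubpanireviir/: /u/ is a high vowel immediately before /r/, so it lowers to [o]; /u/ is a high vowel immediately before /r/, so it lowers to [o]; /u/ at position 6 is not in the conditioning environment; /i/ is a high vowel immediately before /r/, so it lowers to [e]; /i/ at position 15 is not in the conditioning environment; /i/ is a high vowel immediately before /r/, so it lowers to [e].
Result: [wororubpanerevier].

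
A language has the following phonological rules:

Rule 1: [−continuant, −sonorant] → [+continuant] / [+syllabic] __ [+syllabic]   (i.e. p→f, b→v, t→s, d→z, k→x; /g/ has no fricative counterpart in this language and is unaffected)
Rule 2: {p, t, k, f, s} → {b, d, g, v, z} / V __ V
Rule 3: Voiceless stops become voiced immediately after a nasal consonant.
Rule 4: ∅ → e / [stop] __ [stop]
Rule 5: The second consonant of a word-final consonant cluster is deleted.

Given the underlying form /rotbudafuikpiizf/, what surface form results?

rotebuzavuikepiiz

Rule 1 (intervocalic spirantization): /d/ is a stop between vowels /u/ and /a/, so it spirantizes to the fricative [z]. /rotbudafuikpiizf/ → rotbuzafuikpiizf.
Rule 2 (intervocalic voicing): /f/ is a voiceless obstruent between vowels /a/ and /u/, so it voices to [v]. /rotbuzafuikpiizf/ → rotbuzavuikpiizf.
Rule 3 (post-nasal voicing): no segment meets the environment; /rotbuzavuikpiizf/ is unchanged.
Rule 4 (stop-cluster e-epenthesis): /t/ and /b/ form a stop–stop cluster, so [e] is inserted between them. /k/ and /p/ form a stop–stop cluster, so [e] is inserted between them. /rotbuzavuikpiizf/ → rotebuzavuikepiizf.
Rule 5 (final cluster simplification): /f/ is the second consonant of a word-final cluster /zf/, so it deletes. /rotebuzavuikepiizf/ → rotebuzavuikepiiz.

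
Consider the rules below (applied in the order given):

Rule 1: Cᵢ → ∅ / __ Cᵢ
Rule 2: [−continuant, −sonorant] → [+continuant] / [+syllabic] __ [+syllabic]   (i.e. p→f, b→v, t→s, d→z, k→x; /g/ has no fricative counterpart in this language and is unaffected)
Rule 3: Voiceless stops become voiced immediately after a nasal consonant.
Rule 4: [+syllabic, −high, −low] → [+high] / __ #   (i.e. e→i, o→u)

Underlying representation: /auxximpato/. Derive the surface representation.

Rule 1 (degemination): /xx/ is a geminate; the first /x/ deletes. /auxximpato/ → auximpato.
Rule 2 (intervocalic spirantization): /t/ is a stop between vowels /a/ and /o/, so it spirantizes to the fricative [s]. /auximpato/ → auximpaso.
Rule 3 (post-nasal voicing): /p/ is a voiceless stop immediately after the nasal /m/, so it voices to [b]. /auximpaso/ → auximbaso.
Rule 4 (final vowel raising): /o/ is a mid vowel in word-final position, so it raises to [u]. /auximbaso/ → auximbasu.

auximbasu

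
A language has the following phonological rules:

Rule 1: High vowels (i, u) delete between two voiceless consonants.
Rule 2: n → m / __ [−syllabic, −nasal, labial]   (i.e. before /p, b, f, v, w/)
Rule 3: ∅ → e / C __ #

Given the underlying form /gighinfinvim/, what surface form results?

gighimfimvime

Rule 1 (high vowel syncope): no segment meets the environment; /gighinfinvim/ is unchanged.
Rule 2 (nasal place assimilation): /n/ precedes the labial consonant /f/, so it assimilates in place to [m]. /n/ precedes the labial consonant /v/, so it assimilates in place to [m]. /gighinfinvim/ → gighimfimvim.
Rule 3 (final e-epenthesis): the form ends in the consonant /m/, so [e] is inserted word-finally. /gighimfimvim/ → gighimfimvime.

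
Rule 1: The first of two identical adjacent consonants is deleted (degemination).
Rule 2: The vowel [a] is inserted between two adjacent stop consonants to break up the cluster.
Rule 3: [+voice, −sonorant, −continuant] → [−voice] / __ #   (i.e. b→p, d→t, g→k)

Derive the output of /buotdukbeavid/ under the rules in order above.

buotadukabeavit

Rule 1 (degemination): no segment meets the environment; /buotdukbeavid/ is unchanged.
Rule 2 (stop-cluster a-epenthesis): /t/ and /d/ form a stop–stop cluster, so [a] is inserted between them. /k/ and /b/ form a stop–stop cluster, so [a] is inserted between them. /buotdukbeavid/ → buotadukabeavid.
Rule 3 (final devoicing): /d/ is a voiced stop in word-final position, so it devoices to [t]. /buotadukabeavid/ → buotadukabeavit.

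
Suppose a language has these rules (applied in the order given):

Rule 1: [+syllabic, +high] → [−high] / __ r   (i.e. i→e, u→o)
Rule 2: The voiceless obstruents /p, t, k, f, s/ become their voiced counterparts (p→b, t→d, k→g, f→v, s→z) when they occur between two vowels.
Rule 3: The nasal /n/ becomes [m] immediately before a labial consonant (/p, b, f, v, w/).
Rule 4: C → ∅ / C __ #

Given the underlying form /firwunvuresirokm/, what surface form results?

ferwumvorezerok

Rule 1 (pre-rhotic lowering): /i/ is a high vowel immediately before /r/, so it lowers to [e]. /u/ is a high vowel immediately before /r/, so it lowers to [o]. /i/ is a high vowel immediately before /r/, so it lowers to [e]. /firwunvuresirokm/ → ferwunvoreserokm.
Rule 2 (intervocalic voicing): /s/ is a voiceless obstruent between vowels /e/ and /e/, so it voices to [z]. /ferwunvoreserokm/ → ferwunvorezerokm.
Rule 3 (nasal place assimilation): /n/ precedes the labial consonant /v/, so it assimilates in place to [m]. /ferwunvorezerokm/ → ferwumvorezerokm.
Rule 4 (final cluster simplification): /m/ is the second consonant of a word-final cluster /km/, so it deletes. /ferwumvorezerokm/ → ferwumvorezerok.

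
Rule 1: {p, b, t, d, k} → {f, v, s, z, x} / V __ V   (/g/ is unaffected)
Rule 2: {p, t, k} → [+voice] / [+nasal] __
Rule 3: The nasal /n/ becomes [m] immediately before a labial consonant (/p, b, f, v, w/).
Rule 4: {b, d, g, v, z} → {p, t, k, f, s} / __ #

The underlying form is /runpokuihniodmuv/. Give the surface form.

Rule 1 (intervocalic spirantization): /k/ is a stop between vowels /o/ and /u/, so it spirantizes to the fricative [x]. /runpokuihniodmuv/ → runpoxuihniodmuv.
Rule 2 (post-nasal voicing): /p/ is a voiceless stop immediately after the nasal /n/, so it voices to [b]. /runpoxuihniodmuv/ → runboxuihniodmuv.
Rule 3 (nasal place assimilation): /n/ precedes the labial consonant /b/, so it assimilates in place to [m]. /runboxuihniodmuv/ → rumboxuihniodmuv.
Rule 4 (final devoicing): /v/ is a voiced obstruent in word-final position, so it devoices to [f]. /rumboxuihniodmuv/ → rumboxuihniodmuf.

rumboxuihniodmuf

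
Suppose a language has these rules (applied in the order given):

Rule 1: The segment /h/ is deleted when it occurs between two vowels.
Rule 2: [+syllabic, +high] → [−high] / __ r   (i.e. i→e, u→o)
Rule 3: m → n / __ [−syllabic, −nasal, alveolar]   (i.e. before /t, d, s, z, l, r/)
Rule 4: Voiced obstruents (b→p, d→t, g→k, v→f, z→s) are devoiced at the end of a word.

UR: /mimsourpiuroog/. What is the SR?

Rule 1 (intervocalic h-deletion): no segment meets the environment; /mimsourpiuroog/ is unchanged.
Rule 2 (pre-rhotic lowering): /u/ is a high vowel immediately before /r/, so it lowers to [o]. /u/ is a high vowel immediately before /r/, so it lowers to [o]. /mimsourpiuroog/ → mimsoorpioroog.
Rule 3 (nasal place assimilation): /m/ precedes the alveolar consonant /s/, so it assimilates in place to [n]. /mimsoorpioroog/ → minsoorpioroog.
Rule 4 (final devoicing): /g/ is a voiced obstruent in word-final position, so it devoices to [k]. /minsoorpioroog/ → minsoorpiorook.

minsoorpiorook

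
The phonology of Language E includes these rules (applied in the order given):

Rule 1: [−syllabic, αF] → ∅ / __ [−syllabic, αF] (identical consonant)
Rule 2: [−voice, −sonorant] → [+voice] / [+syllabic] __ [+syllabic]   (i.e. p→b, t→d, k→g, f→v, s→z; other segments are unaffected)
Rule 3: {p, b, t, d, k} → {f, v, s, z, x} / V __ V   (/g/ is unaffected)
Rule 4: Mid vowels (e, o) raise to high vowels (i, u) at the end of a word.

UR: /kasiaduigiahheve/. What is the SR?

Rule 1 (degemination): /hh/ is a geminate; the first /h/ deletes. /kasiaduigiahheve/ → kasiaduigiaheve.
Rule 2 (intervocalic voicing): /s/ is a voiceless obstruent between vowels /a/ and /i/, so it voices to [z]. /kasiaduigiaheve/ → kaziaduigiaheve.
Rule 3 (intervocalic spirantization): /d/ is a stop between vowels /a/ and /u/, so it spirantizes to the fricative [z]. /kaziaduigiaheve/ → kaziazuigiaheve.
Rule 4 (final vowel raising): /e/ is a mid vowel in word-final position, so it raises to [i]. /kaziazuigiaheve/ → kaziazuigiahevi.

kaziazuigiahevi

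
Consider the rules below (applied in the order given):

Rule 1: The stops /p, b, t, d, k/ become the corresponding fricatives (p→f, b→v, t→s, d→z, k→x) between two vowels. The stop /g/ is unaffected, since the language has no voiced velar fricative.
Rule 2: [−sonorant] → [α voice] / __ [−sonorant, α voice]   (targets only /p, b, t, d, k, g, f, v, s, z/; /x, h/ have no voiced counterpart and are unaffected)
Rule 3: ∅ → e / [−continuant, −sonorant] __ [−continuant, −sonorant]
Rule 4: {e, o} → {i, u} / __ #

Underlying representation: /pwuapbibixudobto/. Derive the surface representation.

Rule 1 (intervocalic spirantization): /b/ is a stop between vowels /i/ and /i/, so it spirantizes to the fricative [v]. /d/ is a stop between vowels /u/ and /o/, so it spirantizes to the fricative [z]. /pwuapbibixudobto/ → pwuapbivixuzobto.
Rule 2 (regressive voicing assimilation): /p/ precedes the voiced obstruent /b/, so it voices to [b] by assimilation. /b/ precedes the voiceless obstruent /t/, so it devoices to [p] by assimilation. /pwuapbivixuzobto/ → pwuabbivixuzopto.
Rule 3 (stop-cluster e-epenthesis): /b/ and /b/ form a stop–stop cluster, so [e] is inserted between them. /p/ and /t/ form a stop–stop cluster, so [e] is inserted between them. /pwuabbivixuzopto/ → pwuabebivixuzopeto.
Rule 4 (final vowel raising): /o/ is a mid vowel in word-final position, so it raises to [u]. /pwuabebivixuzopeto/ → pwuabebivixuzopetu.

pwuabebivixuzopetu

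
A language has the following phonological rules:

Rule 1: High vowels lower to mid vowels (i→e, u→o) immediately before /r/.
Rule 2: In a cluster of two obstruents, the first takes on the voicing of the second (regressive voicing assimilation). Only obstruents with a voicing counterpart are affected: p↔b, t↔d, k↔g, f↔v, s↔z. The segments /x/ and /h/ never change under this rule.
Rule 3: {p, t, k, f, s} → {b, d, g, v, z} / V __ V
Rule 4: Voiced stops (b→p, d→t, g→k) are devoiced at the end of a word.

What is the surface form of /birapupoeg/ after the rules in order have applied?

berabuboek

Rule 1 (pre-rhotic lowering): /i/ is a high vowel immediately before /r/, so it lowers to [e]. /birapupoeg/ → berapupoeg.
Rule 2 (regressive voicing assimilation): no segment meets the environment; /berapupoeg/ is unchanged.
Rule 3 (intervocalic voicing): /p/ is a voiceless obstruent between vowels /a/ and /u/, so it voices to [b]. /p/ is a voiceless obstruent between vowels /u/ and /o/, so it voices to [b]. /berapupoeg/ → berabuboeg.
Rule 4 (final devoicing): /g/ is a voiced stop in word-final position, so it devoices to [k]. /berabuboeg/ → berabuboek.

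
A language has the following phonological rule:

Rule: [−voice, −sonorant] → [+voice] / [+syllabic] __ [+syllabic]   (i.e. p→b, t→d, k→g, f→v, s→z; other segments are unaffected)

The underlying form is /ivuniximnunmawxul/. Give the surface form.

ivuniximnunmawxul

No segment of /ivuniximnunmawxul/ meets the structural description of the rule, so the form surfaces unchanged.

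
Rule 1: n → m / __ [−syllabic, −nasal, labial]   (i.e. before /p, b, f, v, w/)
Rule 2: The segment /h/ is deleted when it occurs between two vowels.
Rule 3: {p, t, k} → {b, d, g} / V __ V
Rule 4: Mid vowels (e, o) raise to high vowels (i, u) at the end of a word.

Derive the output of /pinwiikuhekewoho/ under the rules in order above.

pimwiiguegewou

Rule 1 (nasal place assimilation): /n/ precedes the labial consonant /w/, so it assimilates in place to [m]. /pinwiikuhekewoho/ → pimwiikuhekewoho.
Rule 2 (intervocalic h-deletion): /h/ occurs between vowels /u/ and /e/, so it deletes. /h/ occurs between vowels /o/ and /o/, so it deletes. /pimwiikuhekewoho/ → pimwiikuekewoo.
Rule 3 (intervocalic voicing): /k/ is a voiceless stop between vowels /i/ and /u/, so it voices to [g]. /k/ is a voiceless stop between vowels /e/ and /e/, so it voices to [g]. /pimwiikuekewoo/ → pimwiiguegewoo.
Rule 4 (final vowel raising): /o/ is a mid vowel in word-final position, so it raises to [u]. /pimwiiguegewoo/ → pimwiiguegewou.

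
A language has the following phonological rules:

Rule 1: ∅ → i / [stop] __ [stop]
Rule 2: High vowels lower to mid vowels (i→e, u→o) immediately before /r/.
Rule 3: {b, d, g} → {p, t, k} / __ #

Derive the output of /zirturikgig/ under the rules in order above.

Rule 1 (stop-cluster i-epenthesis): /k/ and /g/ form a stop–stop cluster, so [i] is inserted between them. /zirturikgig/ → zirturikigig.
Rule 2 (pre-rhotic lowering): /i/ is a high vowel immediately before /r/, so it lowers to [e]. /u/ is a high vowel immediately before /r/, so it lowers to [o]. /zirturikigig/ → zertorikigig.
Rule 3 (final devoicing): /g/ is a voiced stop in word-final position, so it devoices to [k]. /zertorikigig/ → zertorikigik.

zertorikigik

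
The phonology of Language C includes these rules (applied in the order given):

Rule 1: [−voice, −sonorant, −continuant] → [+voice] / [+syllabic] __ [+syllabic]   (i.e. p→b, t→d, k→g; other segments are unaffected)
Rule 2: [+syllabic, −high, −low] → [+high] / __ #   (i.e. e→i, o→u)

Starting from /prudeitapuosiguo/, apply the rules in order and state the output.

prudeidabuosiguu

Rule 1 (intervocalic voicing): /t/ is a voiceless stop between vowels /i/ and /a/, so it voices to [d]. /p/ is a voiceless stop between vowels /a/ and /u/, so it voices to [b]. /prudeitapuosiguo/ → prudeidabuosiguo.
Rule 2 (final vowel raising): /o/ is a mid vowel in word-final position, so it raises to [u]. /prudeidabuosiguo/ → prudeidabuosiguu.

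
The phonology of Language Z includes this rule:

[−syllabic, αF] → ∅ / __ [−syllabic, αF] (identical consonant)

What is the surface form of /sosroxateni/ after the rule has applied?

sosroxateni

No segment of /sosroxateni/ meets the structural description of the rule, so the form surfaces unchanged.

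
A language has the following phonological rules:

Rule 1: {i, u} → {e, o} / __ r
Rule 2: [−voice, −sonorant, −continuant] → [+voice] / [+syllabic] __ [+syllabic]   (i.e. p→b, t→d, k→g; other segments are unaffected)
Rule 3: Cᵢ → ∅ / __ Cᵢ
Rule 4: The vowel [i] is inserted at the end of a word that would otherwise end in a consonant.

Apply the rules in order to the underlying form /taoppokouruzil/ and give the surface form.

Rule 1 (pre-rhotic lowering): /u/ is a high vowel immediately before /r/, so it lowers to [o]. /taoppokouruzil/ → taoppokooruzil.
Rule 2 (intervocalic voicing): /k/ is a voiceless stop between vowels /o/ and /o/, so it voices to [g]. /taoppokooruzil/ → taoppogooruzil.
Rule 3 (degemination): /pp/ is a geminate; the first /p/ deletes. /taoppogooruzil/ → taopogooruzil.
Rule 4 (final i-epenthesis): the form ends in the consonant /l/, so [i] is inserted word-finally. /taopogooruzil/ → taopogooruzili.

taopogooruzili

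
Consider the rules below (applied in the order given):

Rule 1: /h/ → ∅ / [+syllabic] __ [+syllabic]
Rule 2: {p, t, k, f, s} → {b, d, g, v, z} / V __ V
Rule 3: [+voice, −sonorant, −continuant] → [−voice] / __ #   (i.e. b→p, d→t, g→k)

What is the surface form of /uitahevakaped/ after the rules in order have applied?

uidaevagabet

Rule 1 (intervocalic h-deletion): /h/ occurs between vowels /a/ and /e/, so it deletes. /uitahevakaped/ → uitaevakaped.
Rule 2 (intervocalic voicing): /t/ is a voiceless obstruent between vowels /i/ and /a/, so it voices to [d]. /k/ is a voiceless obstruent between vowels /a/ and /a/, so it voices to [g]. /p/ is a voiceless obstruent between vowels /a/ and /e/, so it voices to [b]. /uitaevakaped/ → uidaevagabed.
Rule 3 (final devoicing): /d/ is a voiced stop in word-final position, so it devoices to [t]. /uidaevagabed/ → uidaevagabet.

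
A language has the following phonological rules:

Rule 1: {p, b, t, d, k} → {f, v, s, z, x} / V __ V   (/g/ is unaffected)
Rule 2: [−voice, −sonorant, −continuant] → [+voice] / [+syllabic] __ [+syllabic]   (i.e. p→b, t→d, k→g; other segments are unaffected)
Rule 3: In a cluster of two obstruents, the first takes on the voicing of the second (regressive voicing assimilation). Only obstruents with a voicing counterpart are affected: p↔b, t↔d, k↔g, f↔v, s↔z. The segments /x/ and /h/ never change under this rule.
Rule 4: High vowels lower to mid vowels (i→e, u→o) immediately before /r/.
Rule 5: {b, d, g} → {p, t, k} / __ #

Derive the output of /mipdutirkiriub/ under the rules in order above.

Rule 1 (intervocalic spirantization): /t/ is a stop between vowels /u/ and /i/, so it spirantizes to the fricative [s]. /mipdutirkiriub/ → mipdusirkiriub.
Rule 2 (intervocalic voicing): no segment meets the environment; /mipdusirkiriub/ is unchanged.
Rule 3 (regressive voicing assimilation): /p/ precedes the voiced obstruent /d/, so it voices to [b] by assimilation. /mipdusirkiriub/ → mibdusirkiriub.
Rule 4 (pre-rhotic lowering): /i/ is a high vowel immediately before /r/, so it lowers to [e]. /i/ is a high vowel immediately before /r/, so it lowers to [e]. /mibdusirkiriub/ → mibduserkeriub.
Rule 5 (final devoicing): /b/ is a voiced stop in word-final position, so it devoices to [p]. /mibduserkeriub/ → mibduserkeriup.

mibduserkeriup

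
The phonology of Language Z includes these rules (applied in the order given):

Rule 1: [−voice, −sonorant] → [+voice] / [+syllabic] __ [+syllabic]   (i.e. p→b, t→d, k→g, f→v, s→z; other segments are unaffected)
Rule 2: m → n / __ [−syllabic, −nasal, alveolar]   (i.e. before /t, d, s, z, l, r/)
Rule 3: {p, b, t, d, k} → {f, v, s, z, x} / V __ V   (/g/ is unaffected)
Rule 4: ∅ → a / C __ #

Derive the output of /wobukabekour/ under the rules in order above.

wovugavegoura

Rule 1 (intervocalic voicing): /k/ is a voiceless obstruent between vowels /u/ and /a/, so it voices to [g]. /k/ is a voiceless obstruent between vowels /e/ and /o/, so it voices to [g]. /wobukabekour/ → wobugabegour.
Rule 2 (nasal place assimilation): no segment meets the environment; /wobugabegour/ is unchanged.
Rule 3 (intervocalic spirantization): /b/ is a stop between vowels /o/ and /u/, so it spirantizes to the fricative [v]. /b/ is a stop between vowels /a/ and /e/, so it spirantizes to the fricative [v]. /wobugabegour/ → wovugavegour.
Rule 4 (final a-epenthesis): the form ends in the consonant /r/, so [a] is inserted word-finally. /wovugavegour/ → wovugavegoura.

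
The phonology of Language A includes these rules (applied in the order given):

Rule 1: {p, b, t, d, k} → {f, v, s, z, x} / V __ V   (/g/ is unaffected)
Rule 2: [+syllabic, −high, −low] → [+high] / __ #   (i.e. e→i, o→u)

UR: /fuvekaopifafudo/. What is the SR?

fuvexaofifafuzu

Rule 1 (intervocalic spirantization): /k/ is a stop between vowels /e/ and /a/, so it spirantizes to the fricative [x]. /p/ is a stop between vowels /o/ and /i/, so it spirantizes to the fricative [f]. /d/ is a stop between vowels /u/ and /o/, so it spirantizes to the fricative [z]. /fuvekaopifafudo/ → fuvexaofifafuzo.
Rule 2 (final vowel raising): /o/ is a mid vowel in word-final position, so it raises to [u]. /fuvexaofifafuzo/ → fuvexaofifafuzu.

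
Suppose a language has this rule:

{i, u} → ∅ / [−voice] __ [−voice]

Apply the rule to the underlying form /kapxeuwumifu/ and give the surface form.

kapxeuwumifu

No segment of /kapxeuwumifu/ meets the structural description of the rule, so the form surfaces unchanged.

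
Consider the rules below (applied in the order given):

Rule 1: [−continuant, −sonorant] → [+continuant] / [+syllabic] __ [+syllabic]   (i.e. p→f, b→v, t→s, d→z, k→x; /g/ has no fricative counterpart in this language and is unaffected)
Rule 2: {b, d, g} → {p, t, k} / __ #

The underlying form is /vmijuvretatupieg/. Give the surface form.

Rule 1 (intervocalic spirantization): /t/ is a stop between vowels /e/ and /a/, so it spirantizes to the fricative [s]. /t/ is a stop between vowels /a/ and /u/, so it spirantizes to the fricative [s]. /p/ is a stop between vowels /u/ and /i/, so it spirantizes to the fricative [f]. /vmijuvretatupieg/ → vmijuvresasufieg.
Rule 2 (final devoicing): /g/ is a voiced stop in word-final position, so it devoices to [k]. /vmijuvresasufieg/ → vmijuvresasufiek.

vmijuvresasufiek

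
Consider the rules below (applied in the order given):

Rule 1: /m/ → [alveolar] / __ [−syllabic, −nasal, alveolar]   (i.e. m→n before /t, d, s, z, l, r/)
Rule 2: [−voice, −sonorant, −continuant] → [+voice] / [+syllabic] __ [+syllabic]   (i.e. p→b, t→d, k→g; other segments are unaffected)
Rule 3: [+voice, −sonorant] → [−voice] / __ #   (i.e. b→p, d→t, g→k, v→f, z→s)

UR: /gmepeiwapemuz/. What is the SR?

Rule 1 (nasal place assimilation): no segment meets the environment; /gmepeiwapemuz/ is unchanged.
Rule 2 (intervocalic voicing): /p/ is a voiceless stop between vowels /e/ and /e/, so it voices to [b]. /p/ is a voiceless stop between vowels /a/ and /e/, so it voices to [b]. /gmepeiwapemuz/ → gmebeiwabemuz.
Rule 3 (final devoicing): /z/ is a voiced obstruent in word-final position, so it devoices to [s]. /gmebeiwabemuz/ → gmebeiwabemus.

gmebeiwabemus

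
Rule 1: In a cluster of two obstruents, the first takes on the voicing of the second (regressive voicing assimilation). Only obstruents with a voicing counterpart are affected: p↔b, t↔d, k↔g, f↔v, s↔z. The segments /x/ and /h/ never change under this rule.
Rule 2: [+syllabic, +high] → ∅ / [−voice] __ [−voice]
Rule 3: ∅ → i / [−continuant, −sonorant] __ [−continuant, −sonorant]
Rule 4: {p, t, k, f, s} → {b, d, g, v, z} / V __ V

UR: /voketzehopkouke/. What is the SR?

vogedzehobigouge

Rule 1 (regressive voicing assimilation): /t/ precedes the voiced obstruent /z/, so it voices to [d] by assimilation. /voketzehopkouke/ → vokedzehopkouke.
Rule 2 (high vowel syncope): no segment meets the environment; /vokedzehopkouke/ is unchanged.
Rule 3 (stop-cluster i-epenthesis): /p/ and /k/ form a stop–stop cluster, so [i] is inserted between them. /vokedzehopkouke/ → vokedzehopikouke.
Rule 4 (intervocalic voicing): /k/ is a voiceless obstruent between vowels /o/ and /e/, so it voices to [g]. /p/ is a voiceless obstruent between vowels /o/ and /i/, so it voices to [b]. /k/ is a voiceless obstruent between vowels /i/ and /o/, so it voices to [g]. /k/ is a voiceless obstruent between vowels /u/ and /e/, so it voices to [g]. /vokedzehopikouke/ → vogedzehobigouge.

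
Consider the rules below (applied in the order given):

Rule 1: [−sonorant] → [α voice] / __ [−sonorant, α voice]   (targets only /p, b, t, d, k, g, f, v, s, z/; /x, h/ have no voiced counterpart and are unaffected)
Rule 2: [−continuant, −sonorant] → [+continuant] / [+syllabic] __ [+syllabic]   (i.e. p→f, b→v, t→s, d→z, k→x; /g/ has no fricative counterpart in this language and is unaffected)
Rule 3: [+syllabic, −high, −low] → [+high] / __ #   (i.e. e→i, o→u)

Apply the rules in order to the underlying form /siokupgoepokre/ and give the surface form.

Rule 1 (regressive voicing assimilation): /p/ precedes the voiced obstruent /g/, so it voices to [b] by assimilation. /siokupgoepokre/ → siokubgoepokre.
Rule 2 (intervocalic spirantization): /k/ is a stop between vowels /o/ and /u/, so it spirantizes to the fricative [x]. /p/ is a stop between vowels /e/ and /o/, so it spirantizes to the fricative [f]. /siokubgoepokre/ → sioxubgoefokre.
Rule 3 (final vowel raising): /e/ is a mid vowel in word-final position, so it raises to [i]. /sioxubgoefokre/ → sioxubgoefokri.

sioxubgoefokri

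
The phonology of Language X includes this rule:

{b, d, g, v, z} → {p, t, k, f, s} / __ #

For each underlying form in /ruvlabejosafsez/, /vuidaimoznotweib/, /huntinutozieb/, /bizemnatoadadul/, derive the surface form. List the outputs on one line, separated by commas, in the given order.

/ruvlabejosafsez/: /z/ is a voiced obstruent in word-final position, so it devoices to [s]. → [ruvlabejosafses].
/vuidaimoznotweib/: /b/ is a voiced obstruent in word-final position, so it devoices to [p]. → [vuidaimoznotweip].
/huntinutozieb/: /b/ is a voiced obstruent in word-final position, so it devoices to [p]. → [huntinutoziep].
/bizemnatoadadul/: the rule's environment is not met; surfaces unchanged as [bizemnatoadadul].

ruvlabejosafses, vuidaimoznotweip, huntinutoziep, bizemnatoadadul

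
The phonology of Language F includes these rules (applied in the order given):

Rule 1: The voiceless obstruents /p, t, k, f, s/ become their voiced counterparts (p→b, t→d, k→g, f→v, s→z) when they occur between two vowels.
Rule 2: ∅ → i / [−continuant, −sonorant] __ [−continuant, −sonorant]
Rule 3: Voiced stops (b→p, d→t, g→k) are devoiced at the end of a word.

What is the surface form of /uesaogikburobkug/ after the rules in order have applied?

uezaogikiburobikuk

Rule 1 (intervocalic voicing): /s/ is a voiceless obstruent between vowels /e/ and /a/, so it voices to [z]. /uesaogikburobkug/ → uezaogikburobkug.
Rule 2 (stop-cluster i-epenthesis): /k/ and /b/ form a stop–stop cluster, so [i] is inserted between them. /b/ and /k/ form a stop–stop cluster, so [i] is inserted between them. /uezaogikburobkug/ → uezaogikiburobikug.
Rule 3 (final devoicing): /g/ is a voiced stop in word-final position, so it devoices to [k]. /uezaogikiburobikug/ → uezaogikiburobikuk.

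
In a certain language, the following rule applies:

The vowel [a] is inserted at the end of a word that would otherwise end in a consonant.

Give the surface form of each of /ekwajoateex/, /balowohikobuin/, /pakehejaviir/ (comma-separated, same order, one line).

ekwajoateexa, balowohikobuina, pakehejaviira

/ekwajoateex/: the form ends in the consonant /x/, so [a] is inserted word-finally. → [ekwajoateexa].
/balowohikobuin/: the form ends in the consonant /n/, so [a] is inserted word-finally. → [balowohikobuina].
/pakehejaviir/: the form ends in the consonant /r/, so [a] is inserted word-finally. → [pakehejaviira].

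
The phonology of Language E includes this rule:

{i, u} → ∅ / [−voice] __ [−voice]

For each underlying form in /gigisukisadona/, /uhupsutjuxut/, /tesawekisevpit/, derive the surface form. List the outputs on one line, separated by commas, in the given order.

/gigisukisadona/: /u/ is a high vowel flanked by voiceless consonants /s/ and /k/, so it deletes. /i/ is a high vowel flanked by voiceless consonants /k/ and /s/, so it deletes. → [gigisksadona].
/uhupsutjuxut/: /u/ is a high vowel flanked by voiceless consonants /h/ and /p/, so it deletes. /u/ is a high vowel flanked by voiceless consonants /s/ and /t/, so it deletes. /u/ is a high vowel flanked by voiceless consonants /x/ and /t/, so it deletes. → [uhpstjuxt].
/tesawekisevpit/: /i/ is a high vowel flanked by voiceless consonants /k/ and /s/, so it deletes. /i/ is a high vowel flanked by voiceless consonants /p/ and /t/, so it deletes. → [tesaweksevpt].

gigisksadona, uhpstjuxt, tesaweksevpt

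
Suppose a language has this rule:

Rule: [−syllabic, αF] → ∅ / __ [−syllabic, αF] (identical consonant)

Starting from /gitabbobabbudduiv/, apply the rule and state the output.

gitabobabuduiv

/bb/ is a geminate; the first /b/ deletes.
/bb/ is a geminate; the first /b/ deletes.
/dd/ is a geminate; the first /d/ deletes.
The other instances of /g/, /t/, /b/, /d/, /v/ do not occur in the required environment and remain unchanged.
Surface form: [gitabobabuduiv].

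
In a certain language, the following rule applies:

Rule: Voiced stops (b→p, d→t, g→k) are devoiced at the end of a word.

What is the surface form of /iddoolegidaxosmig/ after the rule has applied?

iddoolegidaxosmik

/g/ is a voiced stop in word-final position, so it devoices to [k].
The other instances of /d/, /g/ do not occur in the required environment and remain unchanged.
Surface form: [iddoolegidaxosmik].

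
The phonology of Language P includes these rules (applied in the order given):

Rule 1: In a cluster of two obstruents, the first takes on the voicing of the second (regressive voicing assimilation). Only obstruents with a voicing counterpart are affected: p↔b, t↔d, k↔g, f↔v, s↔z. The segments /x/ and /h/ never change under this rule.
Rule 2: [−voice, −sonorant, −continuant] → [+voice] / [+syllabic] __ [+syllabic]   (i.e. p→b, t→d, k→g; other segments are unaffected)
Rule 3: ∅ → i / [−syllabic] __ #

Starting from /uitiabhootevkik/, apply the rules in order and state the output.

uidiaphoodefkiki

Rule 1 (regressive voicing assimilation): /b/ precedes the voiceless obstruent /h/, so it devoices to [p] by assimilation. /v/ precedes the voiceless obstruent /k/, so it devoices to [f] by assimilation. /uitiabhootevkik/ → uitiaphootefkik.
Rule 2 (intervocalic voicing): /t/ is a voiceless stop between vowels /i/ and /i/, so it voices to [d]. /t/ is a voiceless stop between vowels /o/ and /e/, so it voices to [d]. /uitiaphootefkik/ → uidiaphoodefkik.
Rule 3 (final i-epenthesis): the form ends in the consonant /k/, so [i] is inserted word-finally. /uidiaphoodefkik/ → uidiaphoodefkiki.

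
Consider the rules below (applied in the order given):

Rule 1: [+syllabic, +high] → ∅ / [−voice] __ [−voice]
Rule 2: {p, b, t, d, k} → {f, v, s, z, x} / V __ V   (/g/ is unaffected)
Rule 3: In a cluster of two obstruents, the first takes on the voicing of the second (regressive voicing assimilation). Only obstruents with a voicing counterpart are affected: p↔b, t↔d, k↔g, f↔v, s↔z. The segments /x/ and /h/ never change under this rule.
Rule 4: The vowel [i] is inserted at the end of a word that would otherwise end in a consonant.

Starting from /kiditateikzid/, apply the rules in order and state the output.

Rule 1 (high vowel syncope): no segment meets the environment; /kiditateikzid/ is unchanged.
Rule 2 (intervocalic spirantization): /d/ is a stop between vowels /i/ and /i/, so it spirantizes to the fricative [z]. /t/ is a stop between vowels /i/ and /a/, so it spirantizes to the fricative [s]. /t/ is a stop between vowels /a/ and /e/, so it spirantizes to the fricative [s]. /kiditateikzid/ → kizisaseikzid.
Rule 3 (regressive voicing assimilation): /k/ precedes the voiced obstruent /z/, so it voices to [g] by assimilation. /kizisaseikzid/ → kizisaseigzid.
Rule 4 (final i-epenthesis): the form ends in the consonant /d/, so [i] is inserted word-finally. /kizisaseigzid/ → kizisaseigzidi.

kizisaseigzidi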